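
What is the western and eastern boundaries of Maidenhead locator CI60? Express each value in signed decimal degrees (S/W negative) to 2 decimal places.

-128.00, -126.00

Field C=2, I=8: +2·20° lon, +8·10° lat → SW at lon -140°, lat -10°.
Square 6, 0: +6·2° lon, +0·1° lat → SW at lon -128°, lat -10°.
Cell spans 2° lon × 1° lat.
west -128.00, east -126.00.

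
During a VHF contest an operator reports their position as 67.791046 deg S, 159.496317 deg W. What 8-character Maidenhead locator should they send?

BC02gf00

Shift to the Maidenhead origin (180°W, 90°S): lon 20.50368, lat 22.20895.
Field: lon ⌊20.50368/20⌋ = 1 → B; lat ⌊22.20895/10⌋ = 2 → C.
Square: lon ⌊0.50368/2⌋ = 0; lat ⌊2.20895/1⌋ = 2.
Subsquare: lon ⌊0.50368/0.0833333⌋ = 6 → g; lat ⌊0.20895/0.0416667⌋ = 5 → f.
Extended square: lon ⌊0.00368/0.00833333⌋ = 0; lat ⌊0.00062/0.00416667⌋ = 0.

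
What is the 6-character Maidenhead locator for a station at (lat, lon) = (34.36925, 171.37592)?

Offset from 180°W / 90°S: lon 351.3759°, lat 124.3692°.
Field: lon ⌊351.3759/20⌋ = 17 → R; lat ⌊124.3692/10⌋ = 12 → M.
Square: lon ⌊11.3759/2⌋ = 5; lat ⌊4.3692/1⌋ = 4.
Subsquare: lon ⌊1.3759/0.0833333⌋ = 16 → q; lat ⌊0.3692/0.0416667⌋ = 8 → i.

RM54qi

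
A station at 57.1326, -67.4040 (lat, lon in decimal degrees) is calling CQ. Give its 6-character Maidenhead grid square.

FO67hd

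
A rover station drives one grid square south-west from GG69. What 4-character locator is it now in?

GG58

Longitude square 6; −1 → 5.
Latitude square 9; −1 → 8.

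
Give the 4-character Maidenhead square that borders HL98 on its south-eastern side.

Longitude square 9; +1 → 10, wraps to 0, carry into field.
Longitude field H = 7; +1 → 8 = I.
Latitude square 8; −1 → 7.

IL07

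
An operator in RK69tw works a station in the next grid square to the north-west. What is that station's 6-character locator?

RK69sx

Longitude subsquare t = 19; −1 → 18 = s.
Latitude subsquare w = 22; +1 → 23 = x.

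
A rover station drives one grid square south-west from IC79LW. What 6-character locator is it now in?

IC79kv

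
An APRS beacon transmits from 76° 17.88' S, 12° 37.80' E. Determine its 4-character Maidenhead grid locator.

JB63

Shift to the Maidenhead origin (180°W, 90°S): lon 192.63, lat 13.70.
Field: lon ⌊192.63/20⌋ = 9 → J; lat ⌊13.70/10⌋ = 1 → B.
Square: lon ⌊12.63/2⌋ = 6; lat ⌊3.70/1⌋ = 3.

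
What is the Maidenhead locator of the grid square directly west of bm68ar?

BM58xr

Longitude subsquare a = 0; −1 → -1, wraps to 23 = x, carry into square.
Longitude square 6; −1 → 5.
The latitude characters are unchanged.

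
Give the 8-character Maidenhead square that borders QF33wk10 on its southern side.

QF33wj19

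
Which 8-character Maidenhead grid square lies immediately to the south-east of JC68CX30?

Longitude extended square 3; +1 → 4.
Latitude extended square 0; −1 → -1, wraps to 9, carry into subsquare.
Latitude subsquare x = 23; −1 → 22 = w.

JC68cw49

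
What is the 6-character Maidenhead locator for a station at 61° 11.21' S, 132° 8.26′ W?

CC38wt

Offset from 180°W / 90°S: lon 47.8623°, lat 28.8132°.
Field: 47.8623/20 → 2 → C, 28.8132/10 → 2 → C; chars CC.
Square: 7.8623/2 → 3, 8.8132/1 → 8; chars 38.
Subsquare: 1.8623/0.0833333 → 22 → w, 0.8132/0.0416667 → 19 → t; chars wt.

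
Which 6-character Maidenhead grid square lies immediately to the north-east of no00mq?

NO00nr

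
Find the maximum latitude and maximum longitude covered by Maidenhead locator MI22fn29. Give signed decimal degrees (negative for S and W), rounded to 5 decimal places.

-7.41667, 64.44167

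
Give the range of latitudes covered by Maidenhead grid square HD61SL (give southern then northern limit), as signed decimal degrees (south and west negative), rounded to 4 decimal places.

-58.5417, -58.5000

Field H=7, D=3: +7·20° lon, +3·10° lat → SW at lon -40°, lat -60°.
Square 6, 1: +6·2° lon, +1·1° lat → SW at lon -28°, lat -59°.
Subsquare s=18, l=11: +18·0.0833333° lon, +11·0.0416667° lat → SW at lon -26.5°, lat -58.5417°.
Cell spans 0.0833333° lon × 0.0416667° lat.
south -58.5417, north -58.5000.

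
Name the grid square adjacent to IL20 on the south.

IK29

Latitude square 0; −1 → -1, wraps to 9, carry into field.
Latitude field L = 11; −1 → 10 = K.
The longitude characters are unchanged.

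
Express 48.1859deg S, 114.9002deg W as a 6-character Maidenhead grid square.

Add 180° to longitude and 90° to latitude: 65.0998, 41.8141.
Field (20°×10°, letters A–R): 65.0998/20 → 3 → D, 41.8141/10 → 4 → E; chars DE.
Square (2°×1°, digits 0–9): 5.0998/2 → 2, 1.8141/1 → 1; chars 21.
Subsquare (5′×2.5′, letters a–x): 1.0998/0.0833333 → 13 → n, 0.8141/0.0416667 → 19 → t; chars nt.

DE21nt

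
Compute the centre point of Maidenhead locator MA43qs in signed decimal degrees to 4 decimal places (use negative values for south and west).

-86.2292, 69.3750

Field M=12, A=0: +12·20° lon, +0·10° lat → SW at lon 60°, lat -90°.
Square 4, 3: +4·2° lon, +3·1° lat → SW at lon 68°, lat -87°.
Subsquare q=16, s=18: +16·0.0833333° lon, +18·0.0416667° lat → SW at lon 69.3333°, lat -86.25°.
Cell spans 0.0833333° lon × 0.0416667° lat. Centre is SW corner plus half of each.
latitude -86.2292, longitude 69.3750.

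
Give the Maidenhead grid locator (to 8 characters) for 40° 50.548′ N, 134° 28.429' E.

PN70fu62

Offset from 180°W / 90°S: lon 314.47382°, lat 130.84247°.
Field (20°×10°, letters A–R): lon ⌊314.47382/20⌋ = 15 → P; lat ⌊130.84247/10⌋ = 13 → N.
Square (2°×1°, digits 0–9): lon ⌊14.47382/2⌋ = 7; lat ⌊0.84247/1⌋ = 0.
Subsquare (5′×2.5′, letters a–x): lon ⌊0.47382/0.0833333⌋ = 5 → f; lat ⌊0.84247/0.0416667⌋ = 20 → u.
Extended square (30″×15″, digits 0–9): lon ⌊0.05715/0.00833333⌋ = 6; lat ⌊0.00913/0.00416667⌋ = 2.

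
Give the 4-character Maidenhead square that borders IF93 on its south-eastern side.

JF02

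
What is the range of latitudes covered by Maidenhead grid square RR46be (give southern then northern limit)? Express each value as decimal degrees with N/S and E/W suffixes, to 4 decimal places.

86.1667° N, 86.2083° N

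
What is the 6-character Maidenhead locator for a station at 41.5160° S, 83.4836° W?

EE88gl

Offset from 180°W / 90°S: lon 96.5164°, lat 48.4840°.
Field: lon ⌊96.5164/20⌋ = 4 → E; lat ⌊48.4840/10⌋ = 4 → E.
Square: lon ⌊16.5164/2⌋ = 8; lat ⌊8.4840/1⌋ = 8.
Subsquare: lon ⌊0.5164/0.0833333⌋ = 6 → g; lat ⌊0.4840/0.0416667⌋ = 11 → l.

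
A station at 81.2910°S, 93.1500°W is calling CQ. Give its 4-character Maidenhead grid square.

Offset from 180°W / 90°S: lon 86.85°, lat 8.71°.
Field: 86.85/20 → 4 → E, 8.71/10 → 0 → A; chars EA.
Square: 6.85/2 → 3, 8.71/1 → 8; chars 38.

EA38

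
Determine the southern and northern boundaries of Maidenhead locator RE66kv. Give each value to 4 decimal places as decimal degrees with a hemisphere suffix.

43.1250° S, 43.0833° S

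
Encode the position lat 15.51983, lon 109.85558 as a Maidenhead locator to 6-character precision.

OK45wm

Add 180° to longitude and 90° to latitude: 289.8556, 105.5198.
Field (20°×10°, letters A–R): 289.8556/20 → 14 → O, 105.5198/10 → 10 → K; chars OK.
Square (2°×1°, digits 0–9): 9.8556/2 → 4, 5.5198/1 → 5; chars 45.
Subsquare (5′×2.5′, letters a–x): 1.8556/0.0833333 → 22 → w, 0.5198/0.0416667 → 12 → m; chars wm.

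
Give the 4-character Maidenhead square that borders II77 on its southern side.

Latitude square 7; −1 → 6.
The longitude characters are unchanged.

II76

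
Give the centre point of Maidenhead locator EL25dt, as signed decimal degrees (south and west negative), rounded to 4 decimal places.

25.8125, -95.7083

Field E=4, L=11: +4·20° lon, +11·10° lat → SW at lon -100°, lat 20°.
Square 2, 5: +2·2° lon, +5·1° lat → SW at lon -96°, lat 25°.
Subsquare d=3, t=19: +3·0.0833333° lon, +19·0.0416667° lat → SW at lon -95.75°, lat 25.7917°.
Cell spans 0.0833333° lon × 0.0416667° lat. Centre is SW corner plus half of each.
latitude 25.8125, longitude -95.7083.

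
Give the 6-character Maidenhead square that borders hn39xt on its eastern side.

HN49at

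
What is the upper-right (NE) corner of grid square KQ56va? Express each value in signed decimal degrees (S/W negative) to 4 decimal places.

76.0417, 31.8333

Field K=10, Q=16: +10·20° lon, +16·10° lat → SW at lon 20°, lat 70°.
Square 5, 6: +5·2° lon, +6·1° lat → SW at lon 30°, lat 76°.
Subsquare v=21, a=0: +21·0.0833333° lon, +0·0.0416667° lat → SW at lon 31.75°, lat 76°.
Cell spans 0.0833333° lon × 0.0416667° lat. NE corner is SW corner plus one full cell.
latitude 76.0417, longitude 31.8333.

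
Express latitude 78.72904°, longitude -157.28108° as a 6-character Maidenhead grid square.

BQ18ir

Add 180° to longitude and 90° to latitude: 22.7189, 168.7290.
Field: lon ⌊22.7189/20⌋ = 1 → B; lat ⌊168.7290/10⌋ = 16 → Q.
Square: lon ⌊2.7189/2⌋ = 1; lat ⌊8.7290/1⌋ = 8.
Subsquare: lon ⌊0.7189/0.0833333⌋ = 8 → i; lat ⌊0.7290/0.0416667⌋ = 17 → r.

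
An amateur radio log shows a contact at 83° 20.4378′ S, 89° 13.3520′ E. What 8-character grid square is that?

NA46op68

Add 180° to longitude and 90° to latitude: 269.22253, 6.65937.
Field: 269.22253/20 → 13 → N, 6.65937/10 → 0 → A; chars NA.
Square: 9.22253/2 → 4, 6.65937/1 → 6; chars 46.
Subsquare: 1.22253/0.0833333 → 14 → o, 0.65937/0.0416667 → 15 → p; chars op.
Extended square: 0.05587/0.00833333 → 6, 0.03437/0.00416667 → 8; chars 68.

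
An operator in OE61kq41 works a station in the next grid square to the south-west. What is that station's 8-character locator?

OE61kq30

Longitude extended square 4; −1 → 3.
Latitude extended square 1; −1 → 0.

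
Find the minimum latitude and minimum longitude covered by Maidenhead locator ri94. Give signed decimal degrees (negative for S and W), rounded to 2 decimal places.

-6.00, 178.00

Field R=17, I=8: +17·20° lon, +8·10° lat → SW at lon 160°, lat -10°.
Square 9, 4: +9·2° lon, +4·1° lat → SW at lon 178°, lat -6°.
latitude -6.00, longitude 178.00.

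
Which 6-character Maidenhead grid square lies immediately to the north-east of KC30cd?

KC30de

Longitude subsquare c = 2; +1 → 3 = d.
Latitude subsquare d = 3; +1 → 4 = e.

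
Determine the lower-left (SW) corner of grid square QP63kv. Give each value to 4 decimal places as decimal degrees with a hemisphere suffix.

63.8750° N, 152.8333° E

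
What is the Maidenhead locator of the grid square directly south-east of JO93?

KO02

Longitude square 9; +1 → 10, wraps to 0, carry into field.
Longitude field J = 9; +1 → 10 = K.
Latitude square 3; −1 → 2.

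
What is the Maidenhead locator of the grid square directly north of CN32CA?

CN32cb

Latitude subsquare a = 0; +1 → 1 = b.
The longitude characters are unchanged.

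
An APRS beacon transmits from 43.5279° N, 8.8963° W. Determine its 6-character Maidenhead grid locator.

IN53nm

Add 180° to longitude and 90° to latitude: 171.1037, 133.5279.
Field: lon ⌊171.1037/20⌋ = 8 → I; lat ⌊133.5279/10⌋ = 13 → N.
Square: lon ⌊11.1037/2⌋ = 5; lat ⌊3.5279/1⌋ = 3.
Subsquare: lon ⌊1.1037/0.0833333⌋ = 13 → n; lat ⌊0.5279/0.0416667⌋ = 12 → m.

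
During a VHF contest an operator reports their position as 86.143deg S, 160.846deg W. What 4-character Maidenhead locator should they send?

Shift to the Maidenhead origin (180°W, 90°S): lon 19.15, lat 3.86.
Field (20°×10°, letters A–R): lon ⌊19.15/20⌋ = 0 → A; lat ⌊3.86/10⌋ = 0 → A.
Square (2°×1°, digits 0–9): lon ⌊19.15/2⌋ = 9; lat ⌊3.86/1⌋ = 3.

AA93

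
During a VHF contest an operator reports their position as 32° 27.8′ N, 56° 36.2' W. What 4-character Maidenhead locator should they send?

GM12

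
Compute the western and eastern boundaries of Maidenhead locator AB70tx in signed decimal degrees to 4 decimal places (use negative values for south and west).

Field A=0, B=1: +0·20° lon, +1·10° lat → SW at lon -180°, lat -80°.
Square 7, 0: +7·2° lon, +0·1° lat → SW at lon -166°, lat -80°.
Subsquare t=19, x=23: +19·0.0833333° lon, +23·0.0416667° lat → SW at lon -164.417°, lat -79.0417°.
Cell spans 0.0833333° lon × 0.0416667° lat.
west -164.4167, east -164.3333.

-164.4167, -164.3333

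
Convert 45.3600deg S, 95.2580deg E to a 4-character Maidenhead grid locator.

NE74

Offset from 180°W / 90°S: lon 275.26°, lat 44.64°.
Field (20°×10°, letters A–R): 275.26/20 → 13 → N, 44.64/10 → 4 → E; chars NE.
Square (2°×1°, digits 0–9): 15.26/2 → 7, 4.64/1 → 4; chars 74.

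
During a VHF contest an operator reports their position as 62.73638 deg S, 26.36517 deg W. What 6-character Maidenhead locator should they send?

HC67tg

Shift to the Maidenhead origin (180°W, 90°S): lon 153.6348, lat 27.2636.
Field: lon ⌊153.6348/20⌋ = 7 → H; lat ⌊27.2636/10⌋ = 2 → C.
Square: lon ⌊13.6348/2⌋ = 6; lat ⌊7.2636/1⌋ = 7.
Subsquare: lon ⌊1.6348/0.0833333⌋ = 19 → t; lat ⌊0.2636/0.0416667⌋ = 6 → g.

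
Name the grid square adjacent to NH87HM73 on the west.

NH87hm63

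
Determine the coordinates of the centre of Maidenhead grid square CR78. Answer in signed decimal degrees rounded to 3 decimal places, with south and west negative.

Field C=2, R=17: +2·20° lon, +17·10° lat → SW at lon -140°, lat 80°.
Square 7, 8: +7·2° lon, +8·1° lat → SW at lon -126°, lat 88°.
Cell spans 2° lon × 1° lat. Centre is SW corner plus half of each.
latitude 88.500, longitude -125.000.

88.500, -125.000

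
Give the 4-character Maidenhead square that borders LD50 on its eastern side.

LD60

Longitude square 5; +1 → 6.
The latitude characters are unchanged.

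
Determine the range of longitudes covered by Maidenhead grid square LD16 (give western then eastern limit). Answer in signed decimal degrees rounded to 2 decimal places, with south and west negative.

Field L=11, D=3: +11·20° lon, +3·10° lat → SW at lon 40°, lat -60°.
Square 1, 6: +1·2° lon, +6·1° lat → SW at lon 42°, lat -54°.
Cell spans 2° lon × 1° lat.
west 42.00, east 44.00.

42.00, 44.00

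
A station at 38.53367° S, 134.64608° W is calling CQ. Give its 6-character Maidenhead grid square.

CF21ql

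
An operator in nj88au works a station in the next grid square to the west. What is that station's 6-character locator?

Longitude subsquare a = 0; −1 → -1, wraps to 23 = x, carry into square.
Longitude square 8; −1 → 7.
The latitude characters are unchanged.

NJ78xu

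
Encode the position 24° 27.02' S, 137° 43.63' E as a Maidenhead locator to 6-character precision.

PG85un

Add 180° to longitude and 90° to latitude: 317.7272, 65.5497.
Field: 317.7272/20 → 15 → P, 65.5497/10 → 6 → G; chars PG.
Square: 17.7272/2 → 8, 5.5497/1 → 5; chars 85.
Subsquare: 1.7272/0.0833333 → 20 → u, 0.5497/0.0416667 → 13 → n; chars un.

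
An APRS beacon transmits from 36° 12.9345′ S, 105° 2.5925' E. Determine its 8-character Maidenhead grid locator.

OF23ms58

Add 180° to longitude and 90° to latitude: 285.04321, 53.78442.
Field: 285.04321/20 → 14 → O, 53.78442/10 → 5 → F; chars OF.
Square: 5.04321/2 → 2, 3.78442/1 → 3; chars 23.
Subsquare: 1.04321/0.0833333 → 12 → m, 0.78442/0.0416667 → 18 → s; chars ms.
Extended square: 0.04321/0.00833333 → 5, 0.03442/0.00416667 → 8; chars 58.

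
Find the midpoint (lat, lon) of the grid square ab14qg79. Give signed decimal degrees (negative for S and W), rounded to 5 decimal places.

-75.71042, -176.60417

Field A=0, B=1: +0·20° lon, +1·10° lat → SW at lon -180°, lat -80°.
Square 1, 4: +1·2° lon, +4·1° lat → SW at lon -178°, lat -76°.
Subsquare q=16, g=6: +16·0.0833333° lon, +6·0.0416667° lat → SW at lon -176.667°, lat -75.75°.
Extended square 7, 9: +7·0.00833333° lon, +9·0.00416667° lat → SW at lon -176.608°, lat -75.7125°.
Cell spans 0.00833333° lon × 0.00416667° lat. Centre is SW corner plus half of each.
latitude -75.71042, longitude -176.60417.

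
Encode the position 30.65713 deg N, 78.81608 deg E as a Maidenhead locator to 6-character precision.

Offset from 180°W / 90°S: lon 258.8161°, lat 120.6571°.
Field (20°×10°, letters A–R): lon ⌊258.8161/20⌋ = 12 → M; lat ⌊120.6571/10⌋ = 12 → M.
Square (2°×1°, digits 0–9): lon ⌊18.8161/2⌋ = 9; lat ⌊0.6571/1⌋ = 0.
Subsquare (5′×2.5′, letters a–x): lon ⌊0.8161/0.0833333⌋ = 9 → j; lat ⌊0.6571/0.0416667⌋ = 15 → p.

MM90jp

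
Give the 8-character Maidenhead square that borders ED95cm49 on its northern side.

Latitude extended square 9; +1 → 10, wraps to 0, carry into subsquare.
Latitude subsquare m = 12; +1 → 13 = n.
The longitude characters are unchanged.

ED95cn40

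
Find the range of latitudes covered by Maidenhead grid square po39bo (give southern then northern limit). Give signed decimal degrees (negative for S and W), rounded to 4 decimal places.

59.5833, 59.6250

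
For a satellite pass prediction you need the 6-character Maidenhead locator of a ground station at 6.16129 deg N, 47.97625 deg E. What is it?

LJ36xd

Shift to the Maidenhead origin (180°W, 90°S): lon 227.9762, lat 96.1613.
Field: 227.9762/20 → 11 → L, 96.1613/10 → 9 → J; chars LJ.
Square: 7.9762/2 → 3, 6.1613/1 → 6; chars 36.
Subsquare: 1.9762/0.0833333 → 23 → x, 0.1613/0.0416667 → 3 → d; chars xd.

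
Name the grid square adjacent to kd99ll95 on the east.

Longitude extended square 9; +1 → 10, wraps to 0, carry into subsquare.
Longitude subsquare l = 11; +1 → 12 = m.
The latitude characters are unchanged.

KD99ml05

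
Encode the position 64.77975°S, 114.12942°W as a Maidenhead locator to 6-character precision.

Shift to the Maidenhead origin (180°W, 90°S): lon 65.8706, lat 25.2202.
Field: 65.8706/20 → 3 → D, 25.2202/10 → 2 → C; chars DC.
Square: 5.8706/2 → 2, 5.2202/1 → 5; chars 25.
Subsquare: 1.8706/0.0833333 → 22 → w, 0.2202/0.0416667 → 5 → f; chars wf.

DC25wf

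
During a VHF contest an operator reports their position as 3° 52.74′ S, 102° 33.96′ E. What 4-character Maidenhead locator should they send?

OI16

Offset from 180°W / 90°S: lon 282.57°, lat 86.12°.
Field: 282.57/20 → 14 → O, 86.12/10 → 8 → I; chars OI.
Square: 2.57/2 → 1, 6.12/1 → 6; chars 16.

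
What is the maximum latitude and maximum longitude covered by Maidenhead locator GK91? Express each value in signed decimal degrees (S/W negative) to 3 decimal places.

12.000, -40.000

Field G=6, K=10: +6·20° lon, +10·10° lat → SW at lon -60°, lat 10°.
Square 9, 1: +9·2° lon, +1·1° lat → SW at lon -42°, lat 11°.
Cell spans 2° lon × 1° lat. NE corner is SW corner plus one full cell.
latitude 12.000, longitude -40.000.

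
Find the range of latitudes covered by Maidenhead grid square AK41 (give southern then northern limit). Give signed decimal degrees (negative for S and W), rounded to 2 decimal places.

11.00, 12.00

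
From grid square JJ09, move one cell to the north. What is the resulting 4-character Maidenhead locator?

JK00

Latitude square 9; +1 → 10, wraps to 0, carry into field.
Latitude field J = 9; +1 → 10 = K.
The longitude characters are unchanged.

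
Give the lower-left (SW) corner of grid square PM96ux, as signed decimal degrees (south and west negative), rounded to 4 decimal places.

36.9583, 139.6667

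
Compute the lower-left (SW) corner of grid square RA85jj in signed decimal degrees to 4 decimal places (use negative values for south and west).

-84.6250, 176.7500

Field R=17, A=0: +17·20° lon, +0·10° lat → SW at lon 160°, lat -90°.
Square 8, 5: +8·2° lon, +5·1° lat → SW at lon 176°, lat -85°.
Subsquare j=9, j=9: +9·0.0833333° lon, +9·0.0416667° lat → SW at lon 176.75°, lat -84.625°.
latitude -84.6250, longitude 176.7500.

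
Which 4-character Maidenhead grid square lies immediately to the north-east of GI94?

HI05

Longitude square 9; +1 → 10, wraps to 0, carry into field.
Longitude field G = 6; +1 → 7 = H.
Latitude square 4; +1 → 5.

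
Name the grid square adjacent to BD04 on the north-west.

Longitude square 0; −1 → -1, wraps to 9, carry into field.
Longitude field B = 1; −1 → 0 = A.
Latitude square 4; +1 → 5.

AD95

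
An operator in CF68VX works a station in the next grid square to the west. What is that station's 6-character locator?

Longitude subsquare v = 21; −1 → 20 = u.
The latitude characters are unchanged.

CF68ux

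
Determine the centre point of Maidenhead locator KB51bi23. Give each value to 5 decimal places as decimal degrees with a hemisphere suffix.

78.65208° S, 30.10417° E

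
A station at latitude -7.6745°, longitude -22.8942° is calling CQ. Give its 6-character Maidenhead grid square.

Add 180° to longitude and 90° to latitude: 157.1058, 82.3255.
Field: lon ⌊157.1058/20⌋ = 7 → H; lat ⌊82.3255/10⌋ = 8 → I.
Square: lon ⌊17.1058/2⌋ = 8; lat ⌊2.3255/1⌋ = 2.
Subsquare: lon ⌊1.1058/0.0833333⌋ = 13 → n; lat ⌊0.3255/0.0416667⌋ = 7 → h.

HI82nh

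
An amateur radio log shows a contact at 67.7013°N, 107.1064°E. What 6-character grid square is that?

Add 180° to longitude and 90° to latitude: 287.1064, 157.7013.
Field: lon ⌊287.1064/20⌋ = 14 → O; lat ⌊157.7013/10⌋ = 15 → P.
Square: lon ⌊7.1064/2⌋ = 3; lat ⌊7.7013/1⌋ = 7.
Subsquare: lon ⌊1.1064/0.0833333⌋ = 13 → n; lat ⌊0.7013/0.0416667⌋ = 16 → q.

OP37nq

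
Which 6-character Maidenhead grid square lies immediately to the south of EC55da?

EC54dx

Latitude subsquare a = 0; −1 → -1, wraps to 23 = x, carry into square.
Latitude square 5; −1 → 4.
The longitude characters are unchanged.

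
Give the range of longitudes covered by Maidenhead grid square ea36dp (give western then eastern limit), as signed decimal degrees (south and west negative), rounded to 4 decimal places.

Field E=4, A=0: +4·20° lon, +0·10° lat → SW at lon -100°, lat -90°.
Square 3, 6: +3·2° lon, +6·1° lat → SW at lon -94°, lat -84°.
Subsquare d=3, p=15: +3·0.0833333° lon, +15·0.0416667° lat → SW at lon -93.75°, lat -83.375°.
Cell spans 0.0833333° lon × 0.0416667° lat.
west -93.7500, east -93.6667.

-93.7500, -93.6667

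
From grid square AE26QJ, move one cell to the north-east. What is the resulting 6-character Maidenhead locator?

Longitude subsquare q = 16; +1 → 17 = r.
Latitude subsquare j = 9; +1 → 10 = k.

AE26rk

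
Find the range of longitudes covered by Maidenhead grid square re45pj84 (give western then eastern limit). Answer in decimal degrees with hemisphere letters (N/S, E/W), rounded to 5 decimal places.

169.31667° E, 169.32500° E

Field R=17, E=4: +17·20° lon, +4·10° lat → SW at lon 160°, lat -50°.
Square 4, 5: +4·2° lon, +5·1° lat → SW at lon 168°, lat -45°.
Subsquare p=15, j=9: +15·0.0833333° lon, +9·0.0416667° lat → SW at lon 169.25°, lat -44.625°.
Extended square 8, 4: +8·0.00833333° lon, +4·0.00416667° lat → SW at lon 169.317°, lat -44.6083°.
Cell spans 0.00833333° lon × 0.00416667° lat.
west 169.31667° E, east 169.32500° E.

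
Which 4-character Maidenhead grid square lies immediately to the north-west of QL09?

Longitude square 0; −1 → -1, wraps to 9, carry into field.
Longitude field Q = 16; −1 → 15 = P.
Latitude square 9; +1 → 10, wraps to 0, carry into field.
Latitude field L = 11; +1 → 12 = M.

PM90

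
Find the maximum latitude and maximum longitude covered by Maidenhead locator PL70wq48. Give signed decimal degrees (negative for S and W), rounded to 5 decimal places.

Field P=15, L=11: +15·20° lon, +11·10° lat → SW at lon 120°, lat 20°.
Square 7, 0: +7·2° lon, +0·1° lat → SW at lon 134°, lat 20°.
Subsquare w=22, q=16: +22·0.0833333° lon, +16·0.0416667° lat → SW at lon 135.833°, lat 20.6667°.
Extended square 4, 8: +4·0.00833333° lon, +8·0.00416667° lat → SW at lon 135.867°, lat 20.7°.
Cell spans 0.00833333° lon × 0.00416667° lat. NE corner is SW corner plus one full cell.
latitude 20.70417, longitude 135.87500.

20.70417, 135.87500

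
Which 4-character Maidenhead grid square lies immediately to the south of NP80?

Latitude square 0; −1 → -1, wraps to 9, carry into field.
Latitude field P = 15; −1 → 14 = O.
The longitude characters are unchanged.

NO89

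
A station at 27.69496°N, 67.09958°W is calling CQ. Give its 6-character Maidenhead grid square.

Add 180° to longitude and 90° to latitude: 112.9004, 117.6950.
Field: lon ⌊112.9004/20⌋ = 5 → F; lat ⌊117.6950/10⌋ = 11 → L.
Square: lon ⌊12.9004/2⌋ = 6; lat ⌊7.6950/1⌋ = 7.
Subsquare: lon ⌊0.9004/0.0833333⌋ = 10 → k; lat ⌊0.6950/0.0416667⌋ = 16 → q.

FL67kq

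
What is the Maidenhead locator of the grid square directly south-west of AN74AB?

Longitude subsquare a = 0; −1 → -1, wraps to 23 = x, carry into square.
Longitude square 7; −1 → 6.
Latitude subsquare b = 1; −1 → 0 = a.

AN64xa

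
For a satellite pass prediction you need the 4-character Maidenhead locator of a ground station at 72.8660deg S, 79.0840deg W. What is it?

FB07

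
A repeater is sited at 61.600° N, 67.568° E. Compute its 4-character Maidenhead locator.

MP31

Add 180° to longitude and 90° to latitude: 247.57, 151.60.
Field: lon ⌊247.57/20⌋ = 12 → M; lat ⌊151.60/10⌋ = 15 → P.
Square: lon ⌊7.57/2⌋ = 3; lat ⌊1.60/1⌋ = 1.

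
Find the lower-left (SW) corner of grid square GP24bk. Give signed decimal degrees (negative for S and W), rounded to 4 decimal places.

64.4167, -55.9167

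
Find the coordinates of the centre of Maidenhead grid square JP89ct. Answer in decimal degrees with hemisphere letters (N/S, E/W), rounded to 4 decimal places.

69.8125° N, 16.2083° E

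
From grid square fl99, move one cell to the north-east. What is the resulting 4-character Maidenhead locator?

GM00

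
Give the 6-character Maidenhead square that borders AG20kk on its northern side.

Latitude subsquare k = 10; +1 → 11 = l.
The longitude characters are unchanged.

AG20kl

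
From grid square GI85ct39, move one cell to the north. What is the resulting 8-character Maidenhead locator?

Latitude extended square 9; +1 → 10, wraps to 0, carry into subsquare.
Latitude subsquare t = 19; +1 → 20 = u.
The longitude characters are unchanged.

GI85cu30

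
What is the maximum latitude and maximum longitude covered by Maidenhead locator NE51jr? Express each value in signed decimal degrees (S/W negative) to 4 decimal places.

-48.2500, 90.8333

Field N=13, E=4: +13·20° lon, +4·10° lat → SW at lon 80°, lat -50°.
Square 5, 1: +5·2° lon, +1·1° lat → SW at lon 90°, lat -49°.
Subsquare j=9, r=17: +9·0.0833333° lon, +17·0.0416667° lat → SW at lon 90.75°, lat -48.2917°.
Cell spans 0.0833333° lon × 0.0416667° lat. NE corner is SW corner plus one full cell.
latitude -48.2500, longitude 90.8333.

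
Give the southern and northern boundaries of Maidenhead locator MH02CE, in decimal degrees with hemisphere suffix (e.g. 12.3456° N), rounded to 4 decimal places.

Field M=12, H=7: +12·20° lon, +7·10° lat → SW at lon 60°, lat -20°.
Square 0, 2: +0·2° lon, +2·1° lat → SW at lon 60°, lat -18°.
Subsquare c=2, e=4: +2·0.0833333° lon, +4·0.0416667° lat → SW at lon 60.1667°, lat -17.8333°.
Cell spans 0.0833333° lon × 0.0416667° lat.
south 17.8333° S, north 17.7917° S.

17.8333° S, 17.7917° S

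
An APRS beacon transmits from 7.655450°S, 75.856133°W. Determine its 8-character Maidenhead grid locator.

Shift to the Maidenhead origin (180°W, 90°S): lon 104.14387, lat 82.34455.
Field: lon ⌊104.14387/20⌋ = 5 → F; lat ⌊82.34455/10⌋ = 8 → I.
Square: lon ⌊4.14387/2⌋ = 2; lat ⌊2.34455/1⌋ = 2.
Subsquare: lon ⌊0.14387/0.0833333⌋ = 1 → b; lat ⌊0.34455/0.0416667⌋ = 8 → i.
Extended square: lon ⌊0.06053/0.00833333⌋ = 7; lat ⌊0.01122/0.00416667⌋ = 2.

FI22bi72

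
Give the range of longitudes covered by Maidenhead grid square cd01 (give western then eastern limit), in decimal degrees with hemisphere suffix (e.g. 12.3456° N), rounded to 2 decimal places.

Field C=2, D=3: +2·20° lon, +3·10° lat → SW at lon -140°, lat -60°.
Square 0, 1: +0·2° lon, +1·1° lat → SW at lon -140°, lat -59°.
Cell spans 2° lon × 1° lat.
west 140.00° W, east 138.00° W.

140.00° W, 138.00° W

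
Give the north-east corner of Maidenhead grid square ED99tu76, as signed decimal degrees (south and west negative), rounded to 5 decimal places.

Field E=4, D=3: +4·20° lon, +3·10° lat → SW at lon -100°, lat -60°.
Square 9, 9: +9·2° lon, +9·1° lat → SW at lon -82°, lat -51°.
Subsquare t=19, u=20: +19·0.0833333° lon, +20·0.0416667° lat → SW at lon -80.4167°, lat -50.1667°.
Extended square 7, 6: +7·0.00833333° lon, +6·0.00416667° lat → SW at lon -80.3583°, lat -50.1417°.
Cell spans 0.00833333° lon × 0.00416667° lat. NE corner is SW corner plus one full cell.
latitude -50.13750, longitude -80.35000.

-50.13750, -80.35000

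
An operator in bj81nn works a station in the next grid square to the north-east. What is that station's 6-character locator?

Longitude subsquare n = 13; +1 → 14 = o.
Latitude subsquare n = 13; +1 → 14 = o.

BJ81oo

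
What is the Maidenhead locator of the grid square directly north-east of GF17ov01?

GF17ov12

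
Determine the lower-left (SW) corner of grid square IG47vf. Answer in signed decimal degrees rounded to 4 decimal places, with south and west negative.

Field I=8, G=6: +8·20° lon, +6·10° lat → SW at lon -20°, lat -30°.
Square 4, 7: +4·2° lon, +7·1° lat → SW at lon -12°, lat -23°.
Subsquare v=21, f=5: +21·0.0833333° lon, +5·0.0416667° lat → SW at lon -10.25°, lat -22.7917°.
latitude -22.7917, longitude -10.2500.

-22.7917, -10.2500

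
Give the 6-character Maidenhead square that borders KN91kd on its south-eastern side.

KN91lc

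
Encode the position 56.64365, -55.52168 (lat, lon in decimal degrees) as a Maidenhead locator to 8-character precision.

Offset from 180°W / 90°S: lon 124.47832°, lat 146.64365°.
Field: lon ⌊124.47832/20⌋ = 6 → G; lat ⌊146.64365/10⌋ = 14 → O.
Square: lon ⌊4.47832/2⌋ = 2; lat ⌊6.64365/1⌋ = 6.
Subsquare: lon ⌊0.47832/0.0833333⌋ = 5 → f; lat ⌊0.64365/0.0416667⌋ = 15 → p.
Extended square: lon ⌊0.06165/0.00833333⌋ = 7; lat ⌊0.01865/0.00416667⌋ = 4.

GO26fp74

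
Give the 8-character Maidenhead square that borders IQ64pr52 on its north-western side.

Longitude extended square 5; −1 → 4.
Latitude extended square 2; +1 → 3.

IQ64pr43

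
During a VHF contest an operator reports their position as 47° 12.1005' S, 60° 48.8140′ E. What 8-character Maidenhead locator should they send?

ME02jt71

Add 180° to longitude and 90° to latitude: 240.81357, 42.79832.
Field: 240.81357/20 → 12 → M, 42.79832/10 → 4 → E; chars ME.
Square: 0.81357/2 → 0, 2.79832/1 → 2; chars 02.
Subsquare: 0.81357/0.0833333 → 9 → j, 0.79832/0.0416667 → 19 → t; chars jt.
Extended square: 0.06357/0.00833333 → 7, 0.00666/0.00416667 → 1; chars 71.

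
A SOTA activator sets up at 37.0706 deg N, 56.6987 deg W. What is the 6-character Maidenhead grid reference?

GM17pb

Offset from 180°W / 90°S: lon 123.3013°, lat 127.0706°.
Field: lon ⌊123.3013/20⌋ = 6 → G; lat ⌊127.0706/10⌋ = 12 → M.
Square: lon ⌊3.3013/2⌋ = 1; lat ⌊7.0706/1⌋ = 7.
Subsquare: lon ⌊1.3013/0.0833333⌋ = 15 → p; lat ⌊0.0706/0.0416667⌋ = 1 → b.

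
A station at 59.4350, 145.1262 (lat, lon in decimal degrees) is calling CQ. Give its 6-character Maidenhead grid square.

Shift to the Maidenhead origin (180°W, 90°S): lon 325.1262, lat 149.4350.
Field: 325.1262/20 → 16 → Q, 149.4350/10 → 14 → O; chars QO.
Square: 5.1262/2 → 2, 9.4350/1 → 9; chars 29.
Subsquare: 1.1262/0.0833333 → 13 → n, 0.4350/0.0416667 → 10 → k; chars nk.

QO29nk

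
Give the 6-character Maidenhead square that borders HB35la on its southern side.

HB34lx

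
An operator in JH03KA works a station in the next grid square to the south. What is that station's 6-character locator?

JH02kx

Latitude subsquare a = 0; −1 → -1, wraps to 23 = x, carry into square.
Latitude square 3; −1 → 2.
The longitude characters are unchanged.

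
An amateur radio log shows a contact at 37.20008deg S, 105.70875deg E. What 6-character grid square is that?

Add 180° to longitude and 90° to latitude: 285.7088, 52.7999.
Field: lon ⌊285.7088/20⌋ = 14 → O; lat ⌊52.7999/10⌋ = 5 → F.
Square: lon ⌊5.7088/2⌋ = 2; lat ⌊2.7999/1⌋ = 2.
Subsquare: lon ⌊1.7088/0.0833333⌋ = 20 → u; lat ⌊0.7999/0.0416667⌋ = 19 → t.

OF22ut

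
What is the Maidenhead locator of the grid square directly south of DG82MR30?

DG82mq39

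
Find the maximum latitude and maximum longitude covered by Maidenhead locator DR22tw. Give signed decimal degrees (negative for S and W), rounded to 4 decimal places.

Field D=3, R=17: +3·20° lon, +17·10° lat → SW at lon -120°, lat 80°.
Square 2, 2: +2·2° lon, +2·1° lat → SW at lon -116°, lat 82°.
Subsquare t=19, w=22: +19·0.0833333° lon, +22·0.0416667° lat → SW at lon -114.417°, lat 82.9167°.
Cell spans 0.0833333° lon × 0.0416667° lat. NE corner is SW corner plus one full cell.
latitude 82.9583, longitude -114.3333.

82.9583, -114.3333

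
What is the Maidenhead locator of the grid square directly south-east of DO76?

DO85

Longitude square 7; +1 → 8.
Latitude square 6; −1 → 5.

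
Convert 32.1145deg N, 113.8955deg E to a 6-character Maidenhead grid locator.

OM62wc

Add 180° to longitude and 90° to latitude: 293.8955, 122.1145.
Field: lon ⌊293.8955/20⌋ = 14 → O; lat ⌊122.1145/10⌋ = 12 → M.
Square: lon ⌊13.8955/2⌋ = 6; lat ⌊2.1145/1⌋ = 2.
Subsquare: lon ⌊1.8955/0.0833333⌋ = 22 → w; lat ⌊0.1145/0.0416667⌋ = 2 → c.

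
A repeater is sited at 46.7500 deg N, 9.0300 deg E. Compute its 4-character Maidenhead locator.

JN46

Shift to the Maidenhead origin (180°W, 90°S): lon 189.03, lat 136.75.
Field (20°×10°, letters A–R): lon ⌊189.03/20⌋ = 9 → J; lat ⌊136.75/10⌋ = 13 → N.
Square (2°×1°, digits 0–9): lon ⌊9.03/2⌋ = 4; lat ⌊6.75/1⌋ = 6.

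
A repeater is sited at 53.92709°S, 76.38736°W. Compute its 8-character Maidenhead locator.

FD16tb37

Offset from 180°W / 90°S: lon 103.61264°, lat 36.07291°.
Field: lon ⌊103.61264/20⌋ = 5 → F; lat ⌊36.07291/10⌋ = 3 → D.
Square: lon ⌊3.61264/2⌋ = 1; lat ⌊6.07291/1⌋ = 6.
Subsquare: lon ⌊1.61264/0.0833333⌋ = 19 → t; lat ⌊0.07291/0.0416667⌋ = 1 → b.
Extended square: lon ⌊0.02931/0.00833333⌋ = 3; lat ⌊0.03124/0.00416667⌋ = 7.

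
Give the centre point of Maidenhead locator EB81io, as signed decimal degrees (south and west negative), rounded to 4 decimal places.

Field E=4, B=1: +4·20° lon, +1·10° lat → SW at lon -100°, lat -80°.
Square 8, 1: +8·2° lon, +1·1° lat → SW at lon -84°, lat -79°.
Subsquare i=8, o=14: +8·0.0833333° lon, +14·0.0416667° lat → SW at lon -83.3333°, lat -78.4167°.
Cell spans 0.0833333° lon × 0.0416667° lat. Centre is SW corner plus half of each.
latitude -78.3958, longitude -83.2917.

-78.3958, -83.2917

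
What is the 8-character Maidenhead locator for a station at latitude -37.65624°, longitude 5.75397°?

JF22vi02

Shift to the Maidenhead origin (180°W, 90°S): lon 185.75397, lat 52.34376.
Field: 185.75397/20 → 9 → J, 52.34376/10 → 5 → F; chars JF.
Square: 5.75397/2 → 2, 2.34376/1 → 2; chars 22.
Subsquare: 1.75397/0.0833333 → 21 → v, 0.34376/0.0416667 → 8 → i; chars vi.
Extended square: 0.00397/0.00833333 → 0, 0.01043/0.00416667 → 2; chars 02.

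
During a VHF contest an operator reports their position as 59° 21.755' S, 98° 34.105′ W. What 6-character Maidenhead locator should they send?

ED00rp

Add 180° to longitude and 90° to latitude: 81.4316, 30.6374.
Field (20°×10°, letters A–R): lon ⌊81.4316/20⌋ = 4 → E; lat ⌊30.6374/10⌋ = 3 → D.
Square (2°×1°, digits 0–9): lon ⌊1.4316/2⌋ = 0; lat ⌊0.6374/1⌋ = 0.
Subsquare (5′×2.5′, letters a–x): lon ⌊1.4316/0.0833333⌋ = 17 → r; lat ⌊0.6374/0.0416667⌋ = 15 → p.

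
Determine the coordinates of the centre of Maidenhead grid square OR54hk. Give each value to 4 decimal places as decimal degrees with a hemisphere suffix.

Field O=14, R=17: +14·20° lon, +17·10° lat → SW at lon 100°, lat 80°.
Square 5, 4: +5·2° lon, +4·1° lat → SW at lon 110°, lat 84°.
Subsquare h=7, k=10: +7·0.0833333° lon, +10·0.0416667° lat → SW at lon 110.583°, lat 84.4167°.
Cell spans 0.0833333° lon × 0.0416667° lat. Centre is SW corner plus half of each.
latitude 84.4375° N, longitude 110.6250° E.

84.4375° N, 110.6250° E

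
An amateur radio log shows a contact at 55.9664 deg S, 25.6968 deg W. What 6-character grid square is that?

Shift to the Maidenhead origin (180°W, 90°S): lon 154.3032, lat 34.0336.
Field (20°×10°, letters A–R): lon ⌊154.3032/20⌋ = 7 → H; lat ⌊34.0336/10⌋ = 3 → D.
Square (2°×1°, digits 0–9): lon ⌊14.3032/2⌋ = 7; lat ⌊4.0336/1⌋ = 4.
Subsquare (5′×2.5′, letters a–x): lon ⌊0.3032/0.0833333⌋ = 3 → d; lat ⌊0.0336/0.0416667⌋ = 0 → a.

HD74da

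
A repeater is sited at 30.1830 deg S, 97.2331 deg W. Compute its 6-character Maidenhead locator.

EF19jt

Add 180° to longitude and 90° to latitude: 82.7669, 59.8170.
Field: 82.7669/20 → 4 → E, 59.8170/10 → 5 → F; chars EF.
Square: 2.7669/2 → 1, 9.8170/1 → 9; chars 19.
Subsquare: 0.7669/0.0833333 → 9 → j, 0.8170/0.0416667 → 19 → t; chars jt.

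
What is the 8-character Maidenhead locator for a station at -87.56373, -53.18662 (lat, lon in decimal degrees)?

Shift to the Maidenhead origin (180°W, 90°S): lon 126.81338, lat 2.43627.
Field: lon ⌊126.81338/20⌋ = 6 → G; lat ⌊2.43627/10⌋ = 0 → A.
Square: lon ⌊6.81338/2⌋ = 3; lat ⌊2.43627/1⌋ = 2.
Subsquare: lon ⌊0.81338/0.0833333⌋ = 9 → j; lat ⌊0.43627/0.0416667⌋ = 10 → k.
Extended square: lon ⌊0.06338/0.00833333⌋ = 7; lat ⌊0.01960/0.00416667⌋ = 4.

GA32jk74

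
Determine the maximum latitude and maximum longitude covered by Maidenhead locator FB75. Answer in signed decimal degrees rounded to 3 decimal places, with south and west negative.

-74.000, -64.000

Field F=5, B=1: +5·20° lon, +1·10° lat → SW at lon -80°, lat -80°.
Square 7, 5: +7·2° lon, +5·1° lat → SW at lon -66°, lat -75°.
Cell spans 2° lon × 1° lat. NE corner is SW corner plus one full cell.
latitude -74.000, longitude -64.000.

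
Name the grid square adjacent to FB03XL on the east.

FB13al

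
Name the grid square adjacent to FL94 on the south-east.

Longitude square 9; +1 → 10, wraps to 0, carry into field.
Longitude field F = 5; +1 → 6 = G.
Latitude square 4; −1 → 3.

GL03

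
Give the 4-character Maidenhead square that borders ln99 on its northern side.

LO90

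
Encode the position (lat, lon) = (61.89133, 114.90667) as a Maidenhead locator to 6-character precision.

OP71kv

Offset from 180°W / 90°S: lon 294.9067°, lat 151.8913°.
Field: 294.9067/20 → 14 → O, 151.8913/10 → 15 → P; chars OP.
Square: 14.9067/2 → 7, 1.8913/1 → 1; chars 71.
Subsquare: 0.9067/0.0833333 → 10 → k, 0.8913/0.0416667 → 21 → v; chars kv.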